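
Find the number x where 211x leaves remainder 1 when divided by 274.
187

gcd(211, 274) = 1, so the inverse exists.
Extended Euclidean algorithm on (274, 211):
274 = 1 × 211 + 63  ⟹  63 = (1)·274 + (-1)·211
211 = 3 × 63 + 22  ⟹  22 = (-3)·274 + (4)·211
63 = 2 × 22 + 19  ⟹  19 = (7)·274 + (-9)·211
22 = 1 × 19 + 3  ⟹  3 = (-10)·274 + (13)·211
19 = 6 × 3 + 1  ⟹  1 = (67)·274 + (-87)·211
So (-87)·211 ≡ 1 (mod 274), i.e. 211^(-1) ≡ -87 ≡ 187 (mod 274).
Check: 211 × 187 = 39457 ≡ 1 (mod 274)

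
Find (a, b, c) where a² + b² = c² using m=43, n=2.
(1845, 172, 1853)

Euclid's formula: a = m² - n², b = 2mn, c = m² + n²
m = 43, n = 2
a = 43² - 2² = 1849 - 4 = 1845
b = 2 × 43 × 2 = 172
c = 43² + 2² = 1849 + 4 = 1853
Verification: 1845² + 172² = 3404025 + 29584 = 3433609 = 1853² ✓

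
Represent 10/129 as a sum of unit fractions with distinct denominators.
1/13 + 1/1677

Greedy algorithm:
10/129: ceiling(129/10) = 13, use 1/13
1/1677: ceiling(1677/1) = 1677, use 1/1677
Result: 10/129 = 1/13 + 1/1677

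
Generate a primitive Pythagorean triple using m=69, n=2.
(4757, 276, 4765)

Euclid's formula: a = m² - n², b = 2mn, c = m² + n²
m = 69, n = 2
a = 69² - 2² = 4761 - 4 = 4757
b = 2 × 69 × 2 = 276
c = 69² + 2² = 4761 + 4 = 4765
Verification: 4757² + 276² = 22629049 + 76176 = 22705225 = 4765² ✓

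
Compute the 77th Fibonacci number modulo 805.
317

Matrix identity: Q^n = [[F_(n+1), F_n], [F_n, F_(n-1)]] with Q = [[1,1],[1,0]].
n = 77 = 1001101₂. Square-and-multiply, entries mod 805:
Q^1 = [[1,1],[1,0]]
Q^2 = (Q^1)² = [[2,1],[1,1]]
Q^4 = (Q^2)² = [[5,3],[3,2]]
Q^9 = (Q^4)²·Q = [[55,34],[34,21]]
Q^19 = (Q^9)²·Q = [[325,156],[156,169]]
Q^38 = (Q^19)² = [[356,589],[589,572]]
Q^77 = (Q^38)²·Q = [[314,317],[317,802]]
F_77 mod 805 = Q^77[0][1] = 317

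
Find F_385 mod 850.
735

Matrix identity: Q^n = [[F_(n+1), F_n], [F_n, F_(n-1)]] with Q = [[1,1],[1,0]].
n = 385 = 110000001₂. Square-and-multiply, entries mod 850:
Q^1 = [[1,1],[1,0]]
Q^3 = (Q^1)²·Q = [[3,2],[2,1]]
Q^6 = (Q^3)² = [[13,8],[8,5]]
Q^12 = (Q^6)² = [[233,144],[144,89]]
Q^24 = (Q^12)² = [[225,468],[468,607]]
Q^48 = (Q^24)² = [[199,76],[76,123]]
Q^96 = (Q^48)² = [[327,672],[672,505]]
Q^192 = (Q^96)² = [[63,654],[654,259]]
Q^385 = (Q^192)²·Q = [[523,735],[735,638]]
F_385 mod 850 = Q^385[0][1] = 735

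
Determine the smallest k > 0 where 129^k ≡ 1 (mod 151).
150

151 is prime, so ord(129) divides φ(151) = 150.
Divisors of 150: 1, 2, 3, 5, 6, 10, 15, 25, 30, 50, 75, 150.
Repeated squaring: 129^1 ≡ 129, 129^2 ≡ 31, 129^4 ≡ 55, 129^8 ≡ 5, 129^16 ≡ 25, 129^32 ≡ 21, 129^64 ≡ 139, 129^128 ≡ 144 (mod 151).
Test 129^d mod 151 for each divisor d in increasing order:
129^1 ≡ 129
129^2 ≡ 31
129^3 = 129^2·129^1 ≡ 73
129^5 = 129^4·129^1 ≡ 149
129^6 = 129^4·129^2 ≡ 44
129^10 = 129^8·129^2 ≡ 4
129^15 = 129^8·129^4·129^2·129^1 ≡ 143
129^25 = 129^16·129^8·129^1 ≡ 119
129^30 = 129^16·129^8·129^4·129^2 ≡ 64
129^50 = 129^32·129^16·129^2 ≡ 118
129^75 = 129^64·129^8·129^2·129^1 ≡ 150
129^150 = 129^128·129^16·129^4·129^2 ≡ 1  ← first divisor giving 1
The order is 150.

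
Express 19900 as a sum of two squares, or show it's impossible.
Not possible

Factorization: 19900 = 2^2 × 5^2 × 199
By Fermat: n is sum of two squares iff every prime p ≡ 3 (mod 4) appears to even power.
Prime(s) ≡ 3 (mod 4) with odd exponent: [(199, 1)]
Therefore 19900 cannot be expressed as a² + b².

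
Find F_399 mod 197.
2

Matrix identity: Q^n = [[F_(n+1), F_n], [F_n, F_(n-1)]] with Q = [[1,1],[1,0]].
n = 399 = 110001111₂. Square-and-multiply, entries mod 197:
Q^1 = [[1,1],[1,0]]
Q^3 = (Q^1)²·Q = [[3,2],[2,1]]
Q^6 = (Q^3)² = [[13,8],[8,5]]
Q^12 = (Q^6)² = [[36,144],[144,89]]
Q^24 = (Q^12)² = [[165,73],[73,92]]
Q^49 = (Q^24)²·Q = [[95,49],[49,46]]
Q^99 = (Q^49)²·Q = [[14,0],[0,14]]
Q^199 = (Q^99)²·Q = [[196,196],[196,0]]
Q^399 = (Q^199)²·Q = [[3,2],[2,1]]
F_399 mod 197 = Q^399[0][1] = 2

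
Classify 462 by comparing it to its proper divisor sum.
abundant

Proper divisors of 462: sum = 1 + 2 + 3 + 6 + 7 + 11 + 14 + 21 + 22 + 33 + 42 + 66 + 77 + 154 + 231 = 690
Since 690 > 462, 462 is abundant.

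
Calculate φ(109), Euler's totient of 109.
108

109 = 109
φ(n) = n × ∏(1 - 1/p) for each prime p dividing n
φ(109) = 109 × (1 - 1/109) = 108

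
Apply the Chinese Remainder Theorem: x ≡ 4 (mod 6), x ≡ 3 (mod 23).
118

Using Chinese Remainder Theorem:
M = 6 × 23 = 138
M1 = 23, M2 = 6
y1 = 23^(-1) mod 6 = 5
y2 = 6^(-1) mod 23 = 4
x = (4×23×5 + 3×6×4) mod 138 = 118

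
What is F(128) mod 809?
764

Matrix identity: Q^n = [[F_(n+1), F_n], [F_n, F_(n-1)]] with Q = [[1,1],[1,0]].
n = 128 = 10000000₂. Square-and-multiply, entries mod 809:
Q^1 = [[1,1],[1,0]]
Q^2 = (Q^1)² = [[2,1],[1,1]]
Q^4 = (Q^2)² = [[5,3],[3,2]]
Q^8 = (Q^4)² = [[34,21],[21,13]]
Q^16 = (Q^8)² = [[788,178],[178,610]]
Q^32 = (Q^16)² = [[574,481],[481,93]]
Q^64 = (Q^32)² = [[200,463],[463,546]]
Q^128 = (Q^64)² = [[343,764],[764,388]]
F_128 mod 809 = Q^128[0][1] = 764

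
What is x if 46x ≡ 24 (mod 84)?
x ≡ 6 (mod 42)

gcd(46, 84) = 2, which divides 24, so solutions exist.
Divide through by 2: 23x ≡ 12 (mod 42).
Find 23^(-1) mod 42 by the extended Euclidean algorithm:
42 = 1 × 23 + 19  ⟹  19 = (1)·42 + (-1)·23
23 = 1 × 19 + 4  ⟹  4 = (-1)·42 + (2)·23
19 = 4 × 4 + 3  ⟹  3 = (5)·42 + (-9)·23
4 = 1 × 3 + 1  ⟹  1 = (-6)·42 + (11)·23
So (11)·23 ≡ 1 (mod 42), i.e. 23^(-1) ≡ 11 (mod 42).
x ≡ 11 × 12 = 132 ≡ 6 (mod 42).
Check: 46 × 6 = 276 ≡ 24 (mod 84).
x ≡ 6 (mod 42), giving 2 solutions mod 84.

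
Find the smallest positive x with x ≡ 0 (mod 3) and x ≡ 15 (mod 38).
15

Using Chinese Remainder Theorem:
M = 3 × 38 = 114
M1 = 38, M2 = 3
y1 = 38^(-1) mod 3 = 2
y2 = 3^(-1) mod 38 = 13
x = (0×38×2 + 15×3×13) mod 114 = 15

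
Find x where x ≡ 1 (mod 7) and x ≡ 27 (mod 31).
120

Using Chinese Remainder Theorem:
M = 7 × 31 = 217
M1 = 31, M2 = 7
y1 = 31^(-1) mod 7 = 5
y2 = 7^(-1) mod 31 = 9
x = (1×31×5 + 27×7×9) mod 217 = 120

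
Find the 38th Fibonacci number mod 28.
1

Matrix identity: Q^n = [[F_(n+1), F_n], [F_n, F_(n-1)]] with Q = [[1,1],[1,0]].
n = 38 = 100110₂. Square-and-multiply, entries mod 28:
Q^1 = [[1,1],[1,0]]
Q^2 = (Q^1)² = [[2,1],[1,1]]
Q^4 = (Q^2)² = [[5,3],[3,2]]
Q^9 = (Q^4)²·Q = [[27,6],[6,21]]
Q^19 = (Q^9)²·Q = [[17,9],[9,8]]
Q^38 = (Q^19)² = [[6,1],[1,5]]
F_38 mod 28 = Q^38[0][1] = 1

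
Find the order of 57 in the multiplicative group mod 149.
148

149 is prime, so ord(57) divides φ(149) = 148.
Divisors of 148: 1, 2, 4, 37, 74, 148.
Repeated squaring: 57^1 ≡ 57, 57^2 ≡ 120, 57^4 ≡ 96, 57^8 ≡ 127, 57^16 ≡ 37, 57^32 ≡ 28, 57^64 ≡ 39, 57^128 ≡ 31 (mod 149).
Test 57^d mod 149 for each divisor d in increasing order:
57^1 ≡ 57
57^2 ≡ 120
57^4 ≡ 96
57^37 = 57^32·57^4·57^1 ≡ 44
57^74 = 57^64·57^8·57^2 ≡ 148
57^148 = 57^128·57^16·57^4 ≡ 1  ← first divisor giving 1
The order is 148.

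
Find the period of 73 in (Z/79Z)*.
39

79 is prime, so ord(73) divides φ(79) = 78.
Divisors of 78: 1, 2, 3, 6, 13, 26, 39, 78.
Repeated squaring: 73^1 ≡ 73, 73^2 ≡ 36, 73^4 ≡ 32, 73^8 ≡ 76, 73^16 ≡ 9, 73^32 ≡ 2, 73^64 ≡ 4 (mod 79).
Test 73^d mod 79 for each divisor d in increasing order:
73^1 ≡ 73
73^2 ≡ 36
73^3 = 73^2·73^1 ≡ 21
73^6 = 73^4·73^2 ≡ 46
73^13 = 73^8·73^4·73^1 ≡ 23
73^26 = 73^16·73^8·73^2 ≡ 55
73^39 = 73^32·73^4·73^2·73^1 ≡ 1  ← first divisor giving 1
The order is 39.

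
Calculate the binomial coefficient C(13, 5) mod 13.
0

Using Lucas' theorem:
Write n=13 and k=5 in base 13:
n in base 13: [1, 0]
k in base 13: [0, 5]
C(13,5) mod 13 = ∏ C(n_i, k_i) mod 13
Digit binomials (mod 13): C(1,0) = 1; C(0,5) = 0 (k_i > n_i)
Product: 1 × 0 = 0 ≡ 0 (mod 13)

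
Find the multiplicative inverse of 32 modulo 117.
11

gcd(32, 117) = 1, so the inverse exists.
Extended Euclidean algorithm on (117, 32):
117 = 3 × 32 + 21  ⟹  21 = (1)·117 + (-3)·32
32 = 1 × 21 + 11  ⟹  11 = (-1)·117 + (4)·32
21 = 1 × 11 + 10  ⟹  10 = (2)·117 + (-7)·32
11 = 1 × 10 + 1  ⟹  1 = (-3)·117 + (11)·32
So (11)·32 ≡ 1 (mod 117), i.e. 32^(-1) ≡ 11 (mod 117).
Check: 32 × 11 = 352 ≡ 1 (mod 117)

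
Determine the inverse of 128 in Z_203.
46

gcd(128, 203) = 1, so the inverse exists.
Extended Euclidean algorithm on (203, 128):
203 = 1 × 128 + 75  ⟹  75 = (1)·203 + (-1)·128
128 = 1 × 75 + 53  ⟹  53 = (-1)·203 + (2)·128
75 = 1 × 53 + 22  ⟹  22 = (2)·203 + (-3)·128
53 = 2 × 22 + 9  ⟹  9 = (-5)·203 + (8)·128
22 = 2 × 9 + 4  ⟹  4 = (12)·203 + (-19)·128
9 = 2 × 4 + 1  ⟹  1 = (-29)·203 + (46)·128
So (46)·128 ≡ 1 (mod 203), i.e. 128^(-1) ≡ 46 (mod 203).
Check: 128 × 46 = 5888 ≡ 1 (mod 203)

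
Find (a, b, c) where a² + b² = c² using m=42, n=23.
(1235, 1932, 2293)

Euclid's formula: a = m² - n², b = 2mn, c = m² + n²
m = 42, n = 23
a = 42² - 23² = 1764 - 529 = 1235
b = 2 × 42 × 23 = 1932
c = 42² + 23² = 1764 + 529 = 2293
Verification: 1235² + 1932² = 1525225 + 3732624 = 5257849 = 2293² ✓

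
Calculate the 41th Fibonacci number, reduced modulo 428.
209

Matrix identity: Q^n = [[F_(n+1), F_n], [F_n, F_(n-1)]] with Q = [[1,1],[1,0]].
n = 41 = 101001₂. Square-and-multiply, entries mod 428:
Q^1 = [[1,1],[1,0]]
Q^2 = (Q^1)² = [[2,1],[1,1]]
Q^5 = (Q^2)²·Q = [[8,5],[5,3]]
Q^10 = (Q^5)² = [[89,55],[55,34]]
Q^20 = (Q^10)² = [[246,345],[345,329]]
Q^41 = (Q^20)²·Q = [[420,209],[209,211]]
F_41 mod 428 = Q^41[0][1] = 209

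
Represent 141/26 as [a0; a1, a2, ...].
[5; 2, 2, 1, 3]

Euclidean algorithm steps:
141 = 5 × 26 + 11
26 = 2 × 11 + 4
11 = 2 × 4 + 3
4 = 1 × 3 + 1
3 = 3 × 1 + 0
Continued fraction: [5; 2, 2, 1, 3]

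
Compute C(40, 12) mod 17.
0

Using Lucas' theorem:
Write n=40 and k=12 in base 17:
n in base 17: [2, 6]
k in base 17: [0, 12]
C(40,12) mod 17 = ∏ C(n_i, k_i) mod 17
Digit binomials (mod 17): C(2,0) = 1; C(6,12) = 0 (k_i > n_i)
Product: 1 × 0 = 0 ≡ 0 (mod 17)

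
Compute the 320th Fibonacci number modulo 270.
165

Matrix identity: Q^n = [[F_(n+1), F_n], [F_n, F_(n-1)]] with Q = [[1,1],[1,0]].
n = 320 = 101000000₂. Square-and-multiply, entries mod 270:
Q^1 = [[1,1],[1,0]]
Q^2 = (Q^1)² = [[2,1],[1,1]]
Q^5 = (Q^2)²·Q = [[8,5],[5,3]]
Q^10 = (Q^5)² = [[89,55],[55,34]]
Q^20 = (Q^10)² = [[146,15],[15,131]]
Q^40 = (Q^20)² = [[211,105],[105,106]]
Q^80 = (Q^40)² = [[196,75],[75,121]]
Q^160 = (Q^80)² = [[31,15],[15,16]]
Q^320 = (Q^160)² = [[106,165],[165,211]]
F_320 mod 270 = Q^320[0][1] = 165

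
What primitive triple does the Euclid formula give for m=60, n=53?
(791, 6360, 6409)

Euclid's formula: a = m² - n², b = 2mn, c = m² + n²
m = 60, n = 53
a = 60² - 53² = 3600 - 2809 = 791
b = 2 × 60 × 53 = 6360
c = 60² + 53² = 3600 + 2809 = 6409
Verification: 791² + 6360² = 625681 + 40449600 = 41075281 = 6409² ✓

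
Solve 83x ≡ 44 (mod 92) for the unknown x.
x ≡ 36 (mod 92)

gcd(83, 92) = 1, which divides 44, so solutions exist.
Find 83^(-1) mod 92 by the extended Euclidean algorithm:
92 = 1 × 83 + 9  ⟹  9 = (1)·92 + (-1)·83
83 = 9 × 9 + 2  ⟹  2 = (-9)·92 + (10)·83
9 = 4 × 2 + 1  ⟹  1 = (37)·92 + (-41)·83
So (-41)·83 ≡ 1 (mod 92), i.e. 83^(-1) ≡ -41 ≡ 51 (mod 92).
x ≡ 51 × 44 = 2244 ≡ 36 (mod 92).
Check: 83 × 36 = 2988 ≡ 44 (mod 92).
Unique solution: x ≡ 36 (mod 92)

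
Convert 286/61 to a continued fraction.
[4; 1, 2, 4, 1, 3]

Euclidean algorithm steps:
286 = 4 × 61 + 42
61 = 1 × 42 + 19
42 = 2 × 19 + 4
19 = 4 × 4 + 3
4 = 1 × 3 + 1
3 = 3 × 1 + 0
Continued fraction: [4; 1, 2, 4, 1, 3]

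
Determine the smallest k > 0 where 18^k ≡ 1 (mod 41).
5

41 is prime, so ord(18) divides φ(41) = 40.
Divisors of 40: 1, 2, 4, 5, 8, 10, 20, 40.
Repeated squaring: 18^1 ≡ 18, 18^2 ≡ 37, 18^4 ≡ 16, 18^8 ≡ 10, 18^16 ≡ 18, 18^32 ≡ 37 (mod 41).
Test 18^d mod 41 for each divisor d in increasing order:
18^1 ≡ 18
18^2 ≡ 37
18^4 ≡ 16
18^5 = 18^4·18^1 ≡ 1  ← first divisor giving 1
The order is 5.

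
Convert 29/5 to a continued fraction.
[5; 1, 4]

Euclidean algorithm steps:
29 = 5 × 5 + 4
5 = 1 × 4 + 1
4 = 4 × 1 + 0
Continued fraction: [5; 1, 4]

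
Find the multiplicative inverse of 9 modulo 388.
345

gcd(9, 388) = 1, so the inverse exists.
Extended Euclidean algorithm on (388, 9):
388 = 43 × 9 + 1  ⟹  1 = (1)·388 + (-43)·9
So (-43)·9 ≡ 1 (mod 388), i.e. 9^(-1) ≡ -43 ≡ 345 (mod 388).
Check: 9 × 345 = 3105 ≡ 1 (mod 388)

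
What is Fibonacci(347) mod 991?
523

Matrix identity: Q^n = [[F_(n+1), F_n], [F_n, F_(n-1)]] with Q = [[1,1],[1,0]].
n = 347 = 101011011₂. Square-and-multiply, entries mod 991:
Q^1 = [[1,1],[1,0]]
Q^2 = (Q^1)² = [[2,1],[1,1]]
Q^5 = (Q^2)²·Q = [[8,5],[5,3]]
Q^10 = (Q^5)² = [[89,55],[55,34]]
Q^21 = (Q^10)²·Q = [[864,45],[45,819]]
Q^43 = (Q^21)²·Q = [[735,316],[316,419]]
Q^86 = (Q^43)² = [[886,967],[967,910]]
Q^173 = (Q^86)²·Q = [[209,700],[700,500]]
Q^347 = (Q^173)²·Q = [[332,523],[523,800]]
F_347 mod 991 = Q^347[0][1] = 523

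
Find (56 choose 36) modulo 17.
13

Using Lucas' theorem:
Write n=56 and k=36 in base 17:
n in base 17: [3, 5]
k in base 17: [2, 2]
C(56,36) mod 17 = ∏ C(n_i, k_i) mod 17
Digit binomials (mod 17): C(3,2) = 3; C(5,2) = 10
Product: 3 × 10 = 30 ≡ 13 (mod 17)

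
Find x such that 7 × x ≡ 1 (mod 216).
31

gcd(7, 216) = 1, so the inverse exists.
Extended Euclidean algorithm on (216, 7):
216 = 30 × 7 + 6  ⟹  6 = (1)·216 + (-30)·7
7 = 1 × 6 + 1  ⟹  1 = (-1)·216 + (31)·7
So (31)·7 ≡ 1 (mod 216), i.e. 7^(-1) ≡ 31 (mod 216).
Check: 7 × 31 = 217 ≡ 1 (mod 216)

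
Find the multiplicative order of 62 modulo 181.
9

181 is prime, so ord(62) divides φ(181) = 180.
Divisors of 180: 1, 2, 3, 4, 5, 6, 9, 10, 12, 15, 18, 20, 30, 36, 45, 60, 90, 180.
Repeated squaring: 62^1 ≡ 62, 62^2 ≡ 43, 62^4 ≡ 39, 62^8 ≡ 73, 62^16 ≡ 80, 62^32 ≡ 65, 62^64 ≡ 62, 62^128 ≡ 43 (mod 181).
Test 62^d mod 181 for each divisor d in increasing order:
62^1 ≡ 62
62^2 ≡ 43
62^3 = 62^2·62^1 ≡ 132
62^4 ≡ 39
62^5 = 62^4·62^1 ≡ 65
62^6 = 62^4·62^2 ≡ 48
62^9 = 62^8·62^1 ≡ 1  ← first divisor giving 1
The order is 9.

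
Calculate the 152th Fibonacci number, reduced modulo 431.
43

Matrix identity: Q^n = [[F_(n+1), F_n], [F_n, F_(n-1)]] with Q = [[1,1],[1,0]].
n = 152 = 10011000₂. Square-and-multiply, entries mod 431:
Q^1 = [[1,1],[1,0]]
Q^2 = (Q^1)² = [[2,1],[1,1]]
Q^4 = (Q^2)² = [[5,3],[3,2]]
Q^9 = (Q^4)²·Q = [[55,34],[34,21]]
Q^19 = (Q^9)²·Q = [[300,302],[302,429]]
Q^38 = (Q^19)² = [[184,348],[348,267]]
Q^76 = (Q^38)² = [[231,64],[64,167]]
Q^152 = (Q^76)² = [[134,43],[43,91]]
F_152 mod 431 = Q^152[0][1] = 43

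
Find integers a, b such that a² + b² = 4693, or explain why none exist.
38² + 57² (a=38, b=57)

Factorization: 4693 = 13 × 19^2
By Fermat: n is sum of two squares iff every prime p ≡ 3 (mod 4) appears to even power.
All primes ≡ 3 (mod 4) appear to even power.
Search a = 0, 1, 2, … for 4693 - a² a perfect square: first hit at a = 38: 4693 - 1444 = 3249 = 57².
4693 = 38² + 57² = 1444 + 3249 ✓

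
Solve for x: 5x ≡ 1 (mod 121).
97

gcd(5, 121) = 1, so the inverse exists.
Extended Euclidean algorithm on (121, 5):
121 = 24 × 5 + 1  ⟹  1 = (1)·121 + (-24)·5
So (-24)·5 ≡ 1 (mod 121), i.e. 5^(-1) ≡ -24 ≡ 97 (mod 121).
Check: 5 × 97 = 485 ≡ 1 (mod 121)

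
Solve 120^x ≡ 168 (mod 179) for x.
14

Baby-step giant-step with step n = ⌈√179⌉ = 14.
Baby steps 120^j mod 179 (j:value) for j=0..13: 0:1, 1:120, 2:80, 3:113, 4:135, 5:90, 6:60, 7:40, 8:146, 9:157, 10:45, 11:30, 12:20, 13:73.
Giant-step multiplier: 120^(-14) ≡ 120^(178-14) = 120^164 ≡ 65 (mod 179).
Giant steps γ_i = 168·65^i mod 179: γ_0=168, γ_1=1 (in table at j=0).
x = i·n + j = 1·14 + 0 = 14.
Check: 120^14 ≡ 168 (mod 179).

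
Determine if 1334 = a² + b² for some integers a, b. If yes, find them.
Not possible

Factorization: 1334 = 2 × 23 × 29
By Fermat: n is sum of two squares iff every prime p ≡ 3 (mod 4) appears to even power.
Prime(s) ≡ 3 (mod 4) with odd exponent: [(23, 1)]
Therefore 1334 cannot be expressed as a² + b².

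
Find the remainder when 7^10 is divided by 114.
7

Repeated squaring. Binary of 10 = 1010.
7^1 ≡ 7 (mod 114); 7^2 ≡ 49 (mod 114); 7^4 ≡ 7 (mod 114); 7^8 ≡ 49 (mod 114)
7^10 = 7^2 × 7^8 ≡ 7 (mod 114)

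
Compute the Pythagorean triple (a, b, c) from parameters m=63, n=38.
(2525, 4788, 5413)

Euclid's formula: a = m² - n², b = 2mn, c = m² + n²
m = 63, n = 38
a = 63² - 38² = 3969 - 1444 = 2525
b = 2 × 63 × 38 = 4788
c = 63² + 38² = 3969 + 1444 = 5413
Verification: 2525² + 4788² = 6375625 + 22924944 = 29300569 = 5413² ✓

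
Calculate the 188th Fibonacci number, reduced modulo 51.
21

Matrix identity: Q^n = [[F_(n+1), F_n], [F_n, F_(n-1)]] with Q = [[1,1],[1,0]].
n = 188 = 10111100₂. Square-and-multiply, entries mod 51:
Q^1 = [[1,1],[1,0]]
Q^2 = (Q^1)² = [[2,1],[1,1]]
Q^5 = (Q^2)²·Q = [[8,5],[5,3]]
Q^11 = (Q^5)²·Q = [[42,38],[38,4]]
Q^23 = (Q^11)²·Q = [[9,46],[46,14]]
Q^47 = (Q^23)²·Q = [[42,4],[4,38]]
Q^94 = (Q^47)² = [[46,14],[14,32]]
Q^188 = (Q^94)² = [[17,21],[21,47]]
F_188 mod 51 = Q^188[0][1] = 21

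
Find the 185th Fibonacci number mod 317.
150

Matrix identity: Q^n = [[F_(n+1), F_n], [F_n, F_(n-1)]] with Q = [[1,1],[1,0]].
n = 185 = 10111001₂. Square-and-multiply, entries mod 317:
Q^1 = [[1,1],[1,0]]
Q^2 = (Q^1)² = [[2,1],[1,1]]
Q^5 = (Q^2)²·Q = [[8,5],[5,3]]
Q^11 = (Q^5)²·Q = [[144,89],[89,55]]
Q^23 = (Q^11)²·Q = [[86,127],[127,276]]
Q^46 = (Q^23)² = [[67,9],[9,58]]
Q^92 = (Q^46)² = [[132,174],[174,275]]
Q^185 = (Q^92)²·Q = [[277,150],[150,127]]
F_185 mod 317 = Q^185[0][1] = 150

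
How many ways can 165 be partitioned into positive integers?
172389800255

p(n) counts ways to write n as a sum of positive integers (order ignored).
Euler's pentagonal recurrence: p(k) = p(k-1) + p(k-2) - p(k-5) - p(k-7) + p(k-12) + p(k-15) - ... (offsets j(3j∓1)/2, signs ++--, p(0)=1, p(<0)=0).
DP table for k = 0..164: p(0)=1, p(1)=1, p(2)=2, p(3)=3, p(4)=5, p(5)=7, p(6)=11, p(7)=15, p(8)=22, p(9)=30, p(10)=42, p(11)=56, p(12)=77, p(13)=101, p(14)=135, p(15)=176, p(16)=231, p(17)=297, p(18)=385, p(19)=490, p(20)=627, p(21)=792, p(22)=1002, p(23)=1255, p(24)=1575, p(25)=1958, p(26)=2436, p(27)=3010, p(28)=3718, p(29)=4565, p(30)=5604, p(31)=6842, p(32)=8349, p(33)=10143, p(34)=12310, p(35)=14883, p(36)=17977, p(37)=21637, p(38)=26015, p(39)=31185, p(40)=37338, p(41)=44583, p(42)=53174, p(43)=63261, p(44)=75175, p(45)=89134, p(46)=105558, p(47)=124754, p(48)=147273, p(49)=173525, p(50)=204226, p(51)=239943, p(52)=281589, p(53)=329931, p(54)=386155, p(55)=451276, p(56)=526823, p(57)=614154, p(58)=715220, p(59)=831820, p(60)=966467, p(61)=1121505, p(62)=1300156, p(63)=1505499, p(64)=1741630, p(65)=2012558, p(66)=2323520, p(67)=2679689, p(68)=3087735, p(69)=3554345, p(70)=4087968, p(71)=4697205, p(72)=5392783, p(73)=6185689, p(74)=7089500, p(75)=8118264, p(76)=9289091, p(77)=10619863, p(78)=12132164, p(79)=13848650, p(80)=15796476, p(81)=18004327, p(82)=20506255, p(83)=23338469, p(84)=26543660, p(85)=30167357, p(86)=34262962, p(87)=38887673, p(88)=44108109, p(89)=49995925, p(90)=56634173, p(91)=64112359, p(92)=72533807, p(93)=82010177, p(94)=92669720, p(95)=104651419, p(96)=118114304, p(97)=133230930, p(98)=150198136, p(99)=169229875, p(100)=190569292, p(101)=214481126, p(102)=241265379, p(103)=271248950, p(104)=304801365, p(105)=342325709, p(106)=384276336, p(107)=431149389, p(108)=483502844, p(109)=541946240, p(110)=607163746, p(111)=679903203, p(112)=761002156, p(113)=851376628, p(114)=952050665, p(115)=1064144451, p(116)=1188908248, p(117)=1327710076, p(118)=1482074143, p(119)=1653668665, p(120)=1844349560, p(121)=2056148051, p(122)=2291320912, p(123)=2552338241, p(124)=2841940500, p(125)=3163127352, p(126)=3519222692, p(127)=3913864295, p(128)=4351078600, p(129)=4835271870, p(130)=5371315400, p(131)=5964539504, p(132)=6620830889, p(133)=7346629512, p(134)=8149040695, p(135)=9035836076, p(136)=10015581680, p(137)=11097645016, p(138)=12292341831, p(139)=13610949895, p(140)=15065878135, p(141)=16670689208, p(142)=18440293320, p(143)=20390982757, p(144)=22540654445, p(145)=24908858009, p(146)=27517052599, p(147)=30388671978, p(148)=33549419497, p(149)=37027355200, p(150)=40853235313, p(151)=45060624582, p(152)=49686288421, p(153)=54770336324, p(154)=60356673280, p(155)=66493182097, p(156)=73232243759, p(157)=80630964769, p(158)=88751778802, p(159)=97662728555, p(160)=107438159466, p(161)=118159068427, p(162)=129913904637, p(163)=142798995930, p(164)=156919475295.
Final step: p(165) = p(164) + p(163) - p(160) - p(158) + p(153) + p(150) - p(143) - p(139) + p(130) + p(125) - p(114) - p(108) + p(95) + p(88) - p(73) - p(65) + p(48) + p(39) - p(20) - p(10)
= 156919475295 + 142798995930 - 107438159466 - 88751778802 + 54770336324 + 40853235313 - 20390982757 - 13610949895 + 5371315400 + 3163127352 - 952050665 - 483502844 + 104651419 + 44108109 - 6185689 - 2012558 + 147273 + 31185 - 627 - 42
= 172389800255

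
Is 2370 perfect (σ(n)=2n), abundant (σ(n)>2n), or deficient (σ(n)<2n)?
abundant

Proper divisors of 2370: sum = 1 + 2 + 3 + 5 + 6 + 10 + 15 + 30 + 79 + 158 + 237 + 395 + 474 + 790 + 1185 = 3390
Since 3390 > 2370, 2370 is abundant.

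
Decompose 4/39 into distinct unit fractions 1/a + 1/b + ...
1/10 + 1/390

Greedy algorithm:
4/39: ceiling(39/4) = 10, use 1/10
1/390: ceiling(390/1) = 390, use 1/390
Result: 4/39 = 1/10 + 1/390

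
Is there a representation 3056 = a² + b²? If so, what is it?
Not possible

Factorization: 3056 = 2^4 × 191
By Fermat: n is sum of two squares iff every prime p ≡ 3 (mod 4) appears to even power.
Prime(s) ≡ 3 (mod 4) with odd exponent: [(191, 1)]
Therefore 3056 cannot be expressed as a² + b².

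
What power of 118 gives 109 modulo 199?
111

Baby-step giant-step with step n = ⌈√199⌉ = 15.
Baby steps 118^j mod 199 (j:value) for j=0..14: 0:1, 1:118, 2:193, 3:88, 4:36, 5:69, 6:182, 7:183, 8:102, 9:96, 10:184, 11:21, 12:90, 13:73, 14:57.
Giant-step multiplier: 118^(-15) ≡ 118^(198-15) = 118^183 ≡ 194 (mod 199).
Giant steps γ_i = 109·194^i mod 199: γ_0=109, γ_1=52, γ_2=138, γ_3=106, γ_4=67, γ_5=63, γ_6=83, γ_7=182 (in table at j=6).
x = i·n + j = 7·15 + 6 = 111.
Check: 118^111 ≡ 109 (mod 199).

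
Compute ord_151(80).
75

151 is prime, so ord(80) divides φ(151) = 150.
Divisors of 150: 1, 2, 3, 5, 6, 10, 15, 25, 30, 50, 75, 150.
Repeated squaring: 80^1 ≡ 80, 80^2 ≡ 58, 80^4 ≡ 42, 80^8 ≡ 103, 80^16 ≡ 39, 80^32 ≡ 11, 80^64 ≡ 121, 80^128 ≡ 145 (mod 151).
Test 80^d mod 151 for each divisor d in increasing order:
80^1 ≡ 80
80^2 ≡ 58
80^3 = 80^2·80^1 ≡ 110
80^5 = 80^4·80^1 ≡ 38
80^6 = 80^4·80^2 ≡ 20
80^10 = 80^8·80^2 ≡ 85
80^15 = 80^8·80^4·80^2·80^1 ≡ 59
80^25 = 80^16·80^8·80^1 ≡ 32
80^30 = 80^16·80^8·80^4·80^2 ≡ 8
80^50 = 80^32·80^16·80^2 ≡ 118
80^75 = 80^64·80^8·80^2·80^1 ≡ 1  ← first divisor giving 1
The order is 75.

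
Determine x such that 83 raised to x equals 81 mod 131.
38

Baby-step giant-step with step n = ⌈√131⌉ = 12.
Baby steps 83^j mod 131 (j:value) for j=0..11: 0:1, 1:83, 2:77, 3:103, 4:34, 5:71, 6:129, 7:96, 8:108, 9:56, 10:63, 11:120.
Giant-step multiplier: 83^(-12) ≡ 83^(130-12) = 83^118 ≡ 33 (mod 131).
Giant steps γ_i = 81·33^i mod 131: γ_0=81, γ_1=53, γ_2=46, γ_3=77 (in table at j=2).
x = i·n + j = 3·12 + 2 = 38.
Check: 83^38 ≡ 81 (mod 131).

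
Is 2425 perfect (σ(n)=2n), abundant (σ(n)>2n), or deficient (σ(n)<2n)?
deficient

Proper divisors of 2425: sum = 1 + 5 + 25 + 97 + 485 = 613
Since 613 < 2425, 2425 is deficient.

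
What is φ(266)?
108

266 = 2 × 7 × 19
φ(n) = n × ∏(1 - 1/p) for each prime p dividing n
φ(266) = 266 × (1 - 1/2) × (1 - 1/7) × (1 - 1/19) = 108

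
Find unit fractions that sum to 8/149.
1/19 + 1/944 + 1/2672464

Greedy algorithm:
8/149: ceiling(149/8) = 19, use 1/19
3/2831: ceiling(2831/3) = 944, use 1/944
1/2672464: ceiling(2672464/1) = 2672464, use 1/2672464
Result: 8/149 = 1/19 + 1/944 + 1/2672464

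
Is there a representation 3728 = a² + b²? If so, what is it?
32² + 52² (a=32, b=52)

Factorization: 3728 = 2^4 × 233
By Fermat: n is sum of two squares iff every prime p ≡ 3 (mod 4) appears to even power.
All primes ≡ 3 (mod 4) appear to even power.
Search a = 0, 1, 2, … for 3728 - a² a perfect square: first hit at a = 32: 3728 - 1024 = 2704 = 52².
3728 = 32² + 52² = 1024 + 2704 ✓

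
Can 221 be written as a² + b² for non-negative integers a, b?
5² + 14² (a=5, b=14)

Factorization: 221 = 13 × 17
By Fermat: n is sum of two squares iff every prime p ≡ 3 (mod 4) appears to even power.
All primes ≡ 3 (mod 4) appear to even power.
Search a = 0, 1, 2, … for 221 - a² a perfect square: first hit at a = 5: 221 - 25 = 196 = 14².
221 = 5² + 14² = 25 + 196 ✓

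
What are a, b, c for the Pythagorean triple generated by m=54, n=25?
(2291, 2700, 3541)

Euclid's formula: a = m² - n², b = 2mn, c = m² + n²
m = 54, n = 25
a = 54² - 25² = 2916 - 625 = 2291
b = 2 × 54 × 25 = 2700
c = 54² + 25² = 2916 + 625 = 3541
Verification: 2291² + 2700² = 5248681 + 7290000 = 12538681 = 3541² ✓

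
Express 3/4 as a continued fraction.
[0; 1, 3]

Euclidean algorithm steps:
3 = 0 × 4 + 3
4 = 1 × 3 + 1
3 = 3 × 1 + 0
Continued fraction: [0; 1, 3]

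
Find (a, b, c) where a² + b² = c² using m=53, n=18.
(2485, 1908, 3133)

Euclid's formula: a = m² - n², b = 2mn, c = m² + n²
m = 53, n = 18
a = 53² - 18² = 2809 - 324 = 2485
b = 2 × 53 × 18 = 1908
c = 53² + 18² = 2809 + 324 = 3133
Verification: 2485² + 1908² = 6175225 + 3640464 = 9815689 = 3133² ✓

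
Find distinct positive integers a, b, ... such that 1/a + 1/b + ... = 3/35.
1/12 + 1/420

Greedy algorithm:
3/35: ceiling(35/3) = 12, use 1/12
1/420: ceiling(420/1) = 420, use 1/420
Result: 3/35 = 1/12 + 1/420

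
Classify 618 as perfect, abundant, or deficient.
abundant

Proper divisors of 618: sum = 1 + 2 + 3 + 6 + 103 + 206 + 309 = 630
Since 630 > 618, 618 is abundant.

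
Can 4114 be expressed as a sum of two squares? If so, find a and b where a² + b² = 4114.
33² + 55² (a=33, b=55)

Factorization: 4114 = 2 × 11^2 × 17
By Fermat: n is sum of two squares iff every prime p ≡ 3 (mod 4) appears to even power.
All primes ≡ 3 (mod 4) appear to even power.
Search a = 0, 1, 2, … for 4114 - a² a perfect square: first hit at a = 33: 4114 - 1089 = 3025 = 55².
4114 = 33² + 55² = 1089 + 3025 ✓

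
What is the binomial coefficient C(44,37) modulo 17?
1

Using Lucas' theorem:
Write n=44 and k=37 in base 17:
n in base 17: [2, 10]
k in base 17: [2, 3]
C(44,37) mod 17 = ∏ C(n_i, k_i) mod 17
Digit binomials (mod 17): C(2,2) = 1; C(10,3) = 120 ≡ 1
Product: 1 × 1 = 1 ≡ 1 (mod 17)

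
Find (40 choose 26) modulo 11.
6

Using Lucas' theorem:
Write n=40 and k=26 in base 11:
n in base 11: [3, 7]
k in base 11: [2, 4]
C(40,26) mod 11 = ∏ C(n_i, k_i) mod 11
Digit binomials (mod 11): C(3,2) = 3; C(7,4) = 35 ≡ 2
Product: 3 × 2 = 6 ≡ 6 (mod 11)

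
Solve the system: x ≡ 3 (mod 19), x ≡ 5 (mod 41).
497

Using Chinese Remainder Theorem:
M = 19 × 41 = 779
M1 = 41, M2 = 19
y1 = 41^(-1) mod 19 = 13
y2 = 19^(-1) mod 41 = 13
x = (3×41×13 + 5×19×13) mod 779 = 497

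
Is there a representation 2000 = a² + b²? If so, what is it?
8² + 44² (a=8, b=44)

Factorization: 2000 = 2^4 × 5^3
By Fermat: n is sum of two squares iff every prime p ≡ 3 (mod 4) appears to even power.
All primes ≡ 3 (mod 4) appear to even power.
Search a = 0, 1, 2, … for 2000 - a² a perfect square: first hit at a = 8: 2000 - 64 = 1936 = 44².
2000 = 8² + 44² = 64 + 1936 ✓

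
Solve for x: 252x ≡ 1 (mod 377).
190

gcd(252, 377) = 1, so the inverse exists.
Extended Euclidean algorithm on (377, 252):
377 = 1 × 252 + 125  ⟹  125 = (1)·377 + (-1)·252
252 = 2 × 125 + 2  ⟹  2 = (-2)·377 + (3)·252
125 = 62 × 2 + 1  ⟹  1 = (125)·377 + (-187)·252
So (-187)·252 ≡ 1 (mod 377), i.e. 252^(-1) ≡ -187 ≡ 190 (mod 377).
Check: 252 × 190 = 47880 ≡ 1 (mod 377)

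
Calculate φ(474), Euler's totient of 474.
156

474 = 2 × 3 × 79
φ(n) = n × ∏(1 - 1/p) for each prime p dividing n
φ(474) = 474 × (1 - 1/2) × (1 - 1/3) × (1 - 1/79) = 156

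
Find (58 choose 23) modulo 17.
4

Using Lucas' theorem:
Write n=58 and k=23 in base 17:
n in base 17: [3, 7]
k in base 17: [1, 6]
C(58,23) mod 17 = ∏ C(n_i, k_i) mod 17
Digit binomials (mod 17): C(3,1) = 3; C(7,6) = 7
Product: 3 × 7 = 21 ≡ 4 (mod 17)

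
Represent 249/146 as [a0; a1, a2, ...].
[1; 1, 2, 2, 1, 1, 8]

Euclidean algorithm steps:
249 = 1 × 146 + 103
146 = 1 × 103 + 43
103 = 2 × 43 + 17
43 = 2 × 17 + 9
17 = 1 × 9 + 8
9 = 1 × 8 + 1
8 = 8 × 1 + 0
Continued fraction: [1; 1, 2, 2, 1, 1, 8]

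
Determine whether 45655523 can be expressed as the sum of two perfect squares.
Not possible

Factorization: 45655523 = 17 × 139^3
By Fermat: n is sum of two squares iff every prime p ≡ 3 (mod 4) appears to even power.
Prime(s) ≡ 3 (mod 4) with odd exponent: [(139, 3)]
Therefore 45655523 cannot be expressed as a² + b².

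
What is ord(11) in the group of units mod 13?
12

13 is prime, so ord(11) divides φ(13) = 12.
Divisors of 12: 1, 2, 3, 4, 6, 12.
Repeated squaring: 11^1 ≡ 11, 11^2 ≡ 4, 11^4 ≡ 3, 11^8 ≡ 9 (mod 13).
Test 11^d mod 13 for each divisor d in increasing order:
11^1 ≡ 11
11^2 ≡ 4
11^3 = 11^2·11^1 ≡ 5
11^4 ≡ 3
11^6 = 11^4·11^2 ≡ 12
11^12 = 11^8·11^4 ≡ 1  ← first divisor giving 1
The order is 12.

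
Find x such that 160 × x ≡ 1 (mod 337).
99

gcd(160, 337) = 1, so the inverse exists.
Extended Euclidean algorithm on (337, 160):
337 = 2 × 160 + 17  ⟹  17 = (1)·337 + (-2)·160
160 = 9 × 17 + 7  ⟹  7 = (-9)·337 + (19)·160
17 = 2 × 7 + 3  ⟹  3 = (19)·337 + (-40)·160
7 = 2 × 3 + 1  ⟹  1 = (-47)·337 + (99)·160
So (99)·160 ≡ 1 (mod 337), i.e. 160^(-1) ≡ 99 (mod 337).
Check: 160 × 99 = 15840 ≡ 1 (mod 337)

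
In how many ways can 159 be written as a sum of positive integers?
97662728555

p(n) counts ways to write n as a sum of positive integers (order ignored).
Euler's pentagonal recurrence: p(k) = p(k-1) + p(k-2) - p(k-5) - p(k-7) + p(k-12) + p(k-15) - ... (offsets j(3j∓1)/2, signs ++--, p(0)=1, p(<0)=0).
DP table for k = 0..158: p(0)=1, p(1)=1, p(2)=2, p(3)=3, p(4)=5, p(5)=7, p(6)=11, p(7)=15, p(8)=22, p(9)=30, p(10)=42, p(11)=56, p(12)=77, p(13)=101, p(14)=135, p(15)=176, p(16)=231, p(17)=297, p(18)=385, p(19)=490, p(20)=627, p(21)=792, p(22)=1002, p(23)=1255, p(24)=1575, p(25)=1958, p(26)=2436, p(27)=3010, p(28)=3718, p(29)=4565, p(30)=5604, p(31)=6842, p(32)=8349, p(33)=10143, p(34)=12310, p(35)=14883, p(36)=17977, p(37)=21637, p(38)=26015, p(39)=31185, p(40)=37338, p(41)=44583, p(42)=53174, p(43)=63261, p(44)=75175, p(45)=89134, p(46)=105558, p(47)=124754, p(48)=147273, p(49)=173525, p(50)=204226, p(51)=239943, p(52)=281589, p(53)=329931, p(54)=386155, p(55)=451276, p(56)=526823, p(57)=614154, p(58)=715220, p(59)=831820, p(60)=966467, p(61)=1121505, p(62)=1300156, p(63)=1505499, p(64)=1741630, p(65)=2012558, p(66)=2323520, p(67)=2679689, p(68)=3087735, p(69)=3554345, p(70)=4087968, p(71)=4697205, p(72)=5392783, p(73)=6185689, p(74)=7089500, p(75)=8118264, p(76)=9289091, p(77)=10619863, p(78)=12132164, p(79)=13848650, p(80)=15796476, p(81)=18004327, p(82)=20506255, p(83)=23338469, p(84)=26543660, p(85)=30167357, p(86)=34262962, p(87)=38887673, p(88)=44108109, p(89)=49995925, p(90)=56634173, p(91)=64112359, p(92)=72533807, p(93)=82010177, p(94)=92669720, p(95)=104651419, p(96)=118114304, p(97)=133230930, p(98)=150198136, p(99)=169229875, p(100)=190569292, p(101)=214481126, p(102)=241265379, p(103)=271248950, p(104)=304801365, p(105)=342325709, p(106)=384276336, p(107)=431149389, p(108)=483502844, p(109)=541946240, p(110)=607163746, p(111)=679903203, p(112)=761002156, p(113)=851376628, p(114)=952050665, p(115)=1064144451, p(116)=1188908248, p(117)=1327710076, p(118)=1482074143, p(119)=1653668665, p(120)=1844349560, p(121)=2056148051, p(122)=2291320912, p(123)=2552338241, p(124)=2841940500, p(125)=3163127352, p(126)=3519222692, p(127)=3913864295, p(128)=4351078600, p(129)=4835271870, p(130)=5371315400, p(131)=5964539504, p(132)=6620830889, p(133)=7346629512, p(134)=8149040695, p(135)=9035836076, p(136)=10015581680, p(137)=11097645016, p(138)=12292341831, p(139)=13610949895, p(140)=15065878135, p(141)=16670689208, p(142)=18440293320, p(143)=20390982757, p(144)=22540654445, p(145)=24908858009, p(146)=27517052599, p(147)=30388671978, p(148)=33549419497, p(149)=37027355200, p(150)=40853235313, p(151)=45060624582, p(152)=49686288421, p(153)=54770336324, p(154)=60356673280, p(155)=66493182097, p(156)=73232243759, p(157)=80630964769, p(158)=88751778802.
Final step: p(159) = p(158) + p(157) - p(154) - p(152) + p(147) + p(144) - p(137) - p(133) + p(124) + p(119) - p(108) - p(102) + p(89) + p(82) - p(67) - p(59) + p(42) + p(33) - p(14) - p(4)
= 88751778802 + 80630964769 - 60356673280 - 49686288421 + 30388671978 + 22540654445 - 11097645016 - 7346629512 + 2841940500 + 1653668665 - 483502844 - 241265379 + 49995925 + 20506255 - 2679689 - 831820 + 53174 + 10143 - 135 - 5
= 97662728555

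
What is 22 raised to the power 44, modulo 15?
1

Repeated squaring. Binary of 44 = 101100.
22^1 ≡ 7 (mod 15); 22^2 ≡ 4 (mod 15); 22^4 ≡ 1 (mod 15); 22^8 ≡ 1 (mod 15); 22^16 ≡ 1 (mod 15); 22^32 ≡ 1 (mod 15)
22^44 = 22^4 × 22^8 × 22^32 ≡ 1 (mod 15)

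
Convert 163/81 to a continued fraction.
[2; 81]

Euclidean algorithm steps:
163 = 2 × 81 + 1
81 = 81 × 1 + 0
Continued fraction: [2; 81]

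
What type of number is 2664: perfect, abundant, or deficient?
abundant

Proper divisors of 2664: sum = 1 + 2 + 3 + 4 + 6 + 8 + 9 + 12 + ... + 444 + 666 + 888 + 1332 (23 divisors) = 4746
Since 4746 > 2664, 2664 is abundant.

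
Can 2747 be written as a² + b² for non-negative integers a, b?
Not possible

Factorization: 2747 = 41 × 67
By Fermat: n is sum of two squares iff every prime p ≡ 3 (mod 4) appears to even power.
Prime(s) ≡ 3 (mod 4) with odd exponent: [(67, 1)]
Therefore 2747 cannot be expressed as a² + b².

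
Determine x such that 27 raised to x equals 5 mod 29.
22

Baby-step giant-step with step n = ⌈√29⌉ = 6.
Baby steps 27^j mod 29 (j:value) for j=0..5: 0:1, 1:27, 2:4, 3:21, 4:16, 5:26.
Giant-step multiplier: 27^(-6) ≡ 27^(28-6) = 27^22 ≡ 5 (mod 29).
Giant steps γ_i = 5·5^i mod 29: γ_0=5, γ_1=25, γ_2=9, γ_3=16 (in table at j=4).
x = i·n + j = 3·6 + 4 = 22.
Check: 27^22 ≡ 5 (mod 29).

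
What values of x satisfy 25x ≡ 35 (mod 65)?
x ≡ 4 (mod 13)

gcd(25, 65) = 5, which divides 35, so solutions exist.
Divide through by 5: 5x ≡ 7 (mod 13).
Find 5^(-1) mod 13 by the extended Euclidean algorithm:
13 = 2 × 5 + 3  ⟹  3 = (1)·13 + (-2)·5
5 = 1 × 3 + 2  ⟹  2 = (-1)·13 + (3)·5
3 = 1 × 2 + 1  ⟹  1 = (2)·13 + (-5)·5
So (-5)·5 ≡ 1 (mod 13), i.e. 5^(-1) ≡ -5 ≡ 8 (mod 13).
x ≡ 8 × 7 = 56 ≡ 4 (mod 13).
Check: 25 × 4 = 100 ≡ 35 (mod 65).
x ≡ 4 (mod 13), giving 5 solutions mod 65.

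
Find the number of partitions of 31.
6842

p(n) counts ways to write n as a sum of positive integers (order ignored).
Euler's pentagonal recurrence: p(k) = p(k-1) + p(k-2) - p(k-5) - p(k-7) + p(k-12) + p(k-15) - ... (offsets j(3j∓1)/2, signs ++--, p(0)=1, p(<0)=0).
DP table for k = 0..30: p(0)=1, p(1)=1, p(2)=2, p(3)=3, p(4)=5, p(5)=7, p(6)=11, p(7)=15, p(8)=22, p(9)=30, p(10)=42, p(11)=56, p(12)=77, p(13)=101, p(14)=135, p(15)=176, p(16)=231, p(17)=297, p(18)=385, p(19)=490, p(20)=627, p(21)=792, p(22)=1002, p(23)=1255, p(24)=1575, p(25)=1958, p(26)=2436, p(27)=3010, p(28)=3718, p(29)=4565, p(30)=5604.
Final step: p(31) = p(30) + p(29) - p(26) - p(24) + p(19) + p(16) - p(9) - p(5)
= 5604 + 4565 - 2436 - 1575 + 490 + 231 - 30 - 7
= 6842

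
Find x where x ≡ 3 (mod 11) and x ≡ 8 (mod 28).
36

Using Chinese Remainder Theorem:
M = 11 × 28 = 308
M1 = 28, M2 = 11
y1 = 28^(-1) mod 11 = 2
y2 = 11^(-1) mod 28 = 23
x = (3×28×2 + 8×11×23) mod 308 = 36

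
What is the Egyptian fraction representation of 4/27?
1/7 + 1/189

Greedy algorithm:
4/27: ceiling(27/4) = 7, use 1/7
1/189: ceiling(189/1) = 189, use 1/189
Result: 4/27 = 1/7 + 1/189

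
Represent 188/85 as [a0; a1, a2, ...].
[2; 4, 1, 2, 1, 1, 2]

Euclidean algorithm steps:
188 = 2 × 85 + 18
85 = 4 × 18 + 13
18 = 1 × 13 + 5
13 = 2 × 5 + 3
5 = 1 × 3 + 2
3 = 1 × 2 + 1
2 = 2 × 1 + 0
Continued fraction: [2; 4, 1, 2, 1, 1, 2]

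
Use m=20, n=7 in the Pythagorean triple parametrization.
(351, 280, 449)

Euclid's formula: a = m² - n², b = 2mn, c = m² + n²
m = 20, n = 7
a = 20² - 7² = 400 - 49 = 351
b = 2 × 20 × 7 = 280
c = 20² + 7² = 400 + 49 = 449
Verification: 351² + 280² = 123201 + 78400 = 201601 = 449² ✓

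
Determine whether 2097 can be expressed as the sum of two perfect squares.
24² + 39² (a=24, b=39)

Factorization: 2097 = 3^2 × 233
By Fermat: n is sum of two squares iff every prime p ≡ 3 (mod 4) appears to even power.
All primes ≡ 3 (mod 4) appear to even power.
Search a = 0, 1, 2, … for 2097 - a² a perfect square: first hit at a = 24: 2097 - 576 = 1521 = 39².
2097 = 24² + 39² = 576 + 1521 ✓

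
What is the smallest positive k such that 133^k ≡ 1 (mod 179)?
178

179 is prime, so ord(133) divides φ(179) = 178.
Divisors of 178: 1, 2, 89, 178.
Repeated squaring: 133^1 ≡ 133, 133^2 ≡ 147, 133^4 ≡ 129, 133^8 ≡ 173, 133^16 ≡ 36, 133^32 ≡ 43, 133^64 ≡ 59, 133^128 ≡ 80 (mod 179).
Test 133^d mod 179 for each divisor d in increasing order:
133^1 ≡ 133
133^2 ≡ 147
133^89 = 133^64·133^16·133^8·133^1 ≡ 178
133^178 = 133^128·133^32·133^16·133^2 ≡ 1  ← first divisor giving 1
The order is 178.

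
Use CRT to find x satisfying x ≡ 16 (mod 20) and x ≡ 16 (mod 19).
16

Using Chinese Remainder Theorem:
M = 20 × 19 = 380
M1 = 19, M2 = 20
y1 = 19^(-1) mod 20 = 19
y2 = 20^(-1) mod 19 = 1
x = (16×19×19 + 16×20×1) mod 380 = 16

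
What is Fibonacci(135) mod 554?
374

Matrix identity: Q^n = [[F_(n+1), F_n], [F_n, F_(n-1)]] with Q = [[1,1],[1,0]].
n = 135 = 10000111₂. Square-and-multiply, entries mod 554:
Q^1 = [[1,1],[1,0]]
Q^2 = (Q^1)² = [[2,1],[1,1]]
Q^4 = (Q^2)² = [[5,3],[3,2]]
Q^8 = (Q^4)² = [[34,21],[21,13]]
Q^16 = (Q^8)² = [[489,433],[433,56]]
Q^33 = (Q^16)²·Q = [[11,30],[30,535]]
Q^67 = (Q^33)²·Q = [[227,467],[467,314]]
Q^135 = (Q^67)²·Q = [[397,374],[374,23]]
F_135 mod 554 = Q^135[0][1] = 374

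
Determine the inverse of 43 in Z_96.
67

gcd(43, 96) = 1, so the inverse exists.
Extended Euclidean algorithm on (96, 43):
96 = 2 × 43 + 10  ⟹  10 = (1)·96 + (-2)·43
43 = 4 × 10 + 3  ⟹  3 = (-4)·96 + (9)·43
10 = 3 × 3 + 1  ⟹  1 = (13)·96 + (-29)·43
So (-29)·43 ≡ 1 (mod 96), i.e. 43^(-1) ≡ -29 ≡ 67 (mod 96).
Check: 43 × 67 = 2881 ≡ 1 (mod 96)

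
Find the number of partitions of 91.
64112359

p(n) counts ways to write n as a sum of positive integers (order ignored).
Euler's pentagonal recurrence: p(k) = p(k-1) + p(k-2) - p(k-5) - p(k-7) + p(k-12) + p(k-15) - ... (offsets j(3j∓1)/2, signs ++--, p(0)=1, p(<0)=0).
DP table for k = 0..90: p(0)=1, p(1)=1, p(2)=2, p(3)=3, p(4)=5, p(5)=7, p(6)=11, p(7)=15, p(8)=22, p(9)=30, p(10)=42, p(11)=56, p(12)=77, p(13)=101, p(14)=135, p(15)=176, p(16)=231, p(17)=297, p(18)=385, p(19)=490, p(20)=627, p(21)=792, p(22)=1002, p(23)=1255, p(24)=1575, p(25)=1958, p(26)=2436, p(27)=3010, p(28)=3718, p(29)=4565, p(30)=5604, p(31)=6842, p(32)=8349, p(33)=10143, p(34)=12310, p(35)=14883, p(36)=17977, p(37)=21637, p(38)=26015, p(39)=31185, p(40)=37338, p(41)=44583, p(42)=53174, p(43)=63261, p(44)=75175, p(45)=89134, p(46)=105558, p(47)=124754, p(48)=147273, p(49)=173525, p(50)=204226, p(51)=239943, p(52)=281589, p(53)=329931, p(54)=386155, p(55)=451276, p(56)=526823, p(57)=614154, p(58)=715220, p(59)=831820, p(60)=966467, p(61)=1121505, p(62)=1300156, p(63)=1505499, p(64)=1741630, p(65)=2012558, p(66)=2323520, p(67)=2679689, p(68)=3087735, p(69)=3554345, p(70)=4087968, p(71)=4697205, p(72)=5392783, p(73)=6185689, p(74)=7089500, p(75)=8118264, p(76)=9289091, p(77)=10619863, p(78)=12132164, p(79)=13848650, p(80)=15796476, p(81)=18004327, p(82)=20506255, p(83)=23338469, p(84)=26543660, p(85)=30167357, p(86)=34262962, p(87)=38887673, p(88)=44108109, p(89)=49995925, p(90)=56634173.
Final step: p(91) = p(90) + p(89) - p(86) - p(84) + p(79) + p(76) - p(69) - p(65) + p(56) + p(51) - p(40) - p(34) + p(21) + p(14)
= 56634173 + 49995925 - 34262962 - 26543660 + 13848650 + 9289091 - 3554345 - 2012558 + 526823 + 239943 - 37338 - 12310 + 792 + 135
= 64112359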